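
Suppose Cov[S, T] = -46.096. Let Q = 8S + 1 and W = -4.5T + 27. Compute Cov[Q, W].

Cov[Q, W] = a·c·Cov[S, T] = 8·(-4.5)·(-46.096) = 1659.456. Additive constants drop out.

Cov[Q, W] = 1659.456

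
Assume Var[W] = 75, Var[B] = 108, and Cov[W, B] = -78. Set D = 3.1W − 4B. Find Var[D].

Var[D] = a²·Var[W] + b²·Var[B] + 2ab·Cov[W, B] with a = 3.1, b = -4.
= 3.1²·75 + (-4)²·108 + 2·3.1·(-4)·(-78)
= 720.75 + 1728 + 1934.4 = 4383.15.

Var[D] = 4383.15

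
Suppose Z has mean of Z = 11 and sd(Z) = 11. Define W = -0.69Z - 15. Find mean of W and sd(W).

W = -0.69Z - 15 is linear with a = -0.69, b = -15.
mean of W = a·mean of Z + b = (-0.69)·11 + (-15) = -22.59.
sd(W) = |a|·sd(Z) = |-0.69|·11 = 7.59.

mean of W = -22.59, sd(W) = 7.59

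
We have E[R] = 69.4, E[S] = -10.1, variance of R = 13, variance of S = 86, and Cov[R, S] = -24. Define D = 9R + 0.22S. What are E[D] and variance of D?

E[D] = 9·E[R] + 0.22·E[S] = 9·69.4 + 0.22·(-10.1) = 622.378.
variance of D = a²·variance of R + b²·variance of S + 2ab·Cov[R, S] with a = 9, b = 0.22.
= 9²·13 + 0.22²·86 + 2·9·0.22·(-24)
= 1053 + 4.1624 + (-95.04) = 962.1224.

E[D] = 622.378, variance of D = 962.1224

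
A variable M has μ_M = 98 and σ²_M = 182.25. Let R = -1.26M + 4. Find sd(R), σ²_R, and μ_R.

sd(R) = 17.01, σ²_R = 289.3401, μ_R = -119.48

R = -1.26M + 4 is linear with a = -1.26, b = 4.
sd(M) = √182.25 = 13.5.
sd(R) = |a|·sd(M) = |-1.26|·13.5 = 17.01.
σ²_R = a²·σ²_M = (-1.26)²·182.25 = 289.3401 (the additive constant 4 does not affect variance).
μ_R = a·μ_M + b = (-1.26)·98 + 4 = -119.48.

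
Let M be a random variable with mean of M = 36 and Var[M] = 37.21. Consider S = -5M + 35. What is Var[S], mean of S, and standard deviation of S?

S = -5M + 35 is linear with a = -5, b = 35.
Var[S] = a²·Var[M] = (-5)²·37.21 = 930.25 (the additive constant 35 does not affect variance).
mean of S = a·mean of M + b = (-5)·36 + 35 = -145.
standard deviation of M = √37.21 = 6.1.
standard deviation of S = |a|·standard deviation of M = |-5|·6.1 = 30.5.

Var[S] = 930.25, mean of S = -145, standard deviation of S = 30.5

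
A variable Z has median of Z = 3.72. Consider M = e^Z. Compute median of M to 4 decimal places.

median of M = 41.2644

e^Z is monotone on this domain, so median of M = exp(3.72) ≈ 41.2644.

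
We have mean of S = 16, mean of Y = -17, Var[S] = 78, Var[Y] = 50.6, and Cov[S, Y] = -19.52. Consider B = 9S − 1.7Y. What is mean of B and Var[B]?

mean of B = 172.9, Var[B] = 7061.546

mean of B = 9·mean of S + (-1.7)·mean of Y = 9·16 + (-1.7)·(-17) = 172.9.
Var[B] = a²·Var[S] + b²·Var[Y] + 2ab·Cov[S, Y] with a = 9, b = -1.7.
= 9²·78 + (-1.7)²·50.6 + 2·9·(-1.7)·(-19.52)
= 6318 + 146.234 + 597.312 = 7061.546.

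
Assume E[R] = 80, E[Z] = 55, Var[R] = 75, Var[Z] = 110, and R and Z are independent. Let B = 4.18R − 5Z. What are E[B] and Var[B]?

E[B] = 4.18·E[R] + (-5)·E[Z] = 4.18·80 + (-5)·55 = 59.4.
Var[B] = a²·Var[R] + b²·Var[Z] + 2ab·covariance of R and Z with a = 4.18, b = -5.
Independence gives covariance of R and Z = 0.
= 4.18²·75 + (-5)²·110 + 2·4.18·(-5)·0
= 1310.43 + 2750 + 0 = 4060.43.

E[B] = 59.4, Var[B] = 4060.43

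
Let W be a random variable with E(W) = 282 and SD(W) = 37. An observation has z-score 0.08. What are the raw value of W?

W = 284.96

W = E(W) + z·SD(W) = 282 + 0.08·37 = 284.96.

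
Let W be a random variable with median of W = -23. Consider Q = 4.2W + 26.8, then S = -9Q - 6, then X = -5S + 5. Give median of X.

median of Q = 4.2·(-23) + 26.8 = -69.8.
median of S = (-9)·(-69.8) + (-6) = 622.2.
median of X = (-5)·622.2 + 5 = -3106.

median of X = -3106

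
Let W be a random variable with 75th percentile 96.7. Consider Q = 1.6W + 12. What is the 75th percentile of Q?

Since a = 1.6 > 0 the transformation is increasing, so the 75th percentile of Q = a·(P_{75} of W) + b = 1.6·96.7 + 12 = 166.72.

75th percentile of Q = 166.72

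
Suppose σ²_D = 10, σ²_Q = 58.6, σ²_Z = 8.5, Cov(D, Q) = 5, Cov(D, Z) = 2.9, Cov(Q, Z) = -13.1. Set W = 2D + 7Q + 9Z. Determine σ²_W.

σ²_W = 2193.7

σ²_W = a²·σ²_D + b²·σ²_Q + c²·σ²_Z + 2ab·Cov(D, Q) + 2ac·Cov(D, Z) + 2bc·Cov(Q, Z), with a = 2, b = 7, c = 9.
= 40 + 2871.4 + 688.5 + 140 + 104.4 + (-1650.6)
= 2193.7.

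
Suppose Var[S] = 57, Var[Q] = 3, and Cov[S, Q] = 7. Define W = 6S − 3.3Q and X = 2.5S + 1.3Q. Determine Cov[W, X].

By bilinearity, Cov[W, X] = ac·Var[S] + bd·Var[Q] + (ad+bc)·Cov[S, Q], with a=6, b=-3.3, c=2.5, d=1.3.
ac·Var[S] = 6·2.5·57 = 855
bd·Var[Q] = (-3.3)·1.3·3 = -12.87
(ad+bc)·Cov[S, Q] = (-0.45)·7 = -3.15
Cov[W, X] = 855 + (-12.87) + (-3.15) = 838.98.

Cov[W, X] = 838.98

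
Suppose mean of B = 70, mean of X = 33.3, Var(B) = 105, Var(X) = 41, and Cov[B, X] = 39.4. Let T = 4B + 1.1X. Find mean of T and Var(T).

mean of T = 316.63, Var(T) = 2076.33

mean of T = 4·mean of B + 1.1·mean of X = 4·70 + 1.1·33.3 = 316.63.
Var(T) = a²·Var(B) + b²·Var(X) + 2ab·Cov[B, X] with a = 4, b = 1.1.
= 4²·105 + 1.1²·41 + 2·4·1.1·39.4
= 1680 + 49.61 + 346.72 = 2076.33.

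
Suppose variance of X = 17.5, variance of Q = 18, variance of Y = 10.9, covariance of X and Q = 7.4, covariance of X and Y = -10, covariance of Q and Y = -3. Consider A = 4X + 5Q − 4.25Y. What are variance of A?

variance of A = 1690.38125

variance of A = a²·variance of X + b²·variance of Q + c²·variance of Y + 2ab·covariance of X and Q + 2ac·covariance of X and Y + 2bc·covariance of Q and Y, with a = 4, b = 5, c = -4.25.
= 280 + 450 + 196.88125 + 296 + 340 + 127.5
= 1690.38125.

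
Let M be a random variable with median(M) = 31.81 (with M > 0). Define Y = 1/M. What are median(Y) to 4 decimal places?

median(Y) = 0.0314

1/M is monotone on this domain, so median(Y) = 1/(31.81) ≈ 0.0314.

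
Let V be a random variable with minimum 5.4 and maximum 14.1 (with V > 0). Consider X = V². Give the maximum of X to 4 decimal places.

V² is increasing on this domain, so max(X) comes from max(V) = 14.1: max(X) = square(14.1) = 198.81.

max(X) = 198.81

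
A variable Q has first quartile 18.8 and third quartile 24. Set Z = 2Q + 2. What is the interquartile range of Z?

IQR of Q = Q3 − Q1 = 24 − 18.8 = 5.2.
Under Z = aQ + b, IQR(Z) = |a|·IQR(Q) = |2|·5.2 = 10.4 (shifts cancel; spread scales by |a|).

IQR(Z) = 10.4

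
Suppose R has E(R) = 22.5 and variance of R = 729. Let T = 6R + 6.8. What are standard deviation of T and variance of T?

T = 6R + 6.8 is linear with a = 6, b = 6.8.
standard deviation of R = √729 = 27.
standard deviation of T = |a|·standard deviation of R = |6|·27 = 162.
variance of T = a²·variance of R = 6²·729 = 26244 (the additive constant 6.8 does not affect variance).

standard deviation of T = 162, variance of T = 26244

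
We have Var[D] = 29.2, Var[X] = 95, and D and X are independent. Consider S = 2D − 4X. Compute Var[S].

Var[S] = 1636.8

Var[S] = a²·Var[D] + b²·Var[X] + 2ab·Cov[D, X] with a = 2, b = -4.
Independence gives Cov[D, X] = 0.
= 2²·29.2 + (-4)²·95 + 2·2·(-4)·0
= 116.8 + 1520 + 0 = 1636.8.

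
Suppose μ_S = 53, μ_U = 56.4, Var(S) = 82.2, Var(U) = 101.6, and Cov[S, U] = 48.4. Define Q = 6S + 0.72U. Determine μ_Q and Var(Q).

μ_Q = 358.608, Var(Q) = 3430.04544

μ_Q = 6·μ_S + 0.72·μ_U = 6·53 + 0.72·56.4 = 358.608.
Var(Q) = a²·Var(S) + b²·Var(U) + 2ab·Cov[S, U] with a = 6, b = 0.72.
= 6²·82.2 + 0.72²·101.6 + 2·6·0.72·48.4
= 2959.2 + 52.66944 + 418.176 = 3430.04544.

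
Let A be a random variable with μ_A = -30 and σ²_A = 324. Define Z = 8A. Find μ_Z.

Z = 8A is linear with a = 8, b = 0.
μ_Z = a·μ_A + b = 8·(-30) = -240.

μ_Z = -240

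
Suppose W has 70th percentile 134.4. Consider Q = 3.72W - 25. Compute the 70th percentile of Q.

70th percentile of Q = 474.968

Since a = 3.72 > 0 the transformation is increasing, so the 70th percentile of Q = a·(P_{70} of W) + b = 3.72·134.4 + (-25) = 474.968.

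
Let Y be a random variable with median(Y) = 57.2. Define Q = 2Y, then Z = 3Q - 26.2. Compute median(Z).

median(Z) = 317

median(Q) = 2·57.2 = 114.4.
median(Z) = 3·114.4 + (-26.2) = 317.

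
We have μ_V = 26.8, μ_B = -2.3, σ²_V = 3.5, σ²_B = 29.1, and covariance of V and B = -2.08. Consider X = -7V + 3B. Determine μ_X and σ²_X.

μ_X = (-7)·μ_V + 3·μ_B = (-7)·26.8 + 3·(-2.3) = -194.5.
σ²_X = a²·σ²_V + b²·σ²_B + 2ab·covariance of V and B with a = -7, b = 3.
= (-7)²·3.5 + 3²·29.1 + 2·(-7)·3·(-2.08)
= 171.5 + 261.9 + 87.36 = 520.76.

μ_X = -194.5, σ²_X = 520.76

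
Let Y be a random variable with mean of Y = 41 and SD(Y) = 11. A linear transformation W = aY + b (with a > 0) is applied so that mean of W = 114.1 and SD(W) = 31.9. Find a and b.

a = 2.9, b = -4.8

SD(W) = a·SD(Y) (a > 0), so a = 31.9/11 = 2.9.
mean of W = a·mean of Y + b, so b = 114.1 − 2.9·41 = -4.8.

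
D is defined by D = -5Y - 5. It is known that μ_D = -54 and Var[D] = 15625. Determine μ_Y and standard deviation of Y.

μ_Y = 9.8, standard deviation of Y = 25

From D = -5Y - 5: μ_D = a·μ_Y + b, so μ_Y = (μ_D − b)/a = (-54 − (-5))/(-5) = 9.8.
standard deviation of D = √15625 = 125.
standard deviation of D = |a|·standard deviation of Y, so standard deviation of Y = 125/|-5| = 25.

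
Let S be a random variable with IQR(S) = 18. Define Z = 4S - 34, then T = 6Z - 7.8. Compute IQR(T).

IQR(T) = 432

IQR(Z) = |4|·18 = 72.
IQR(T) = |6|·72 = 432.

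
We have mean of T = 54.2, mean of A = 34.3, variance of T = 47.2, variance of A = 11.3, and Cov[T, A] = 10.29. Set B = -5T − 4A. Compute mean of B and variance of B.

mean of B = -408.2, variance of B = 1772.4

mean of B = (-5)·mean of T + (-4)·mean of A = (-5)·54.2 + (-4)·34.3 = -408.2.
variance of B = a²·variance of T + b²·variance of A + 2ab·Cov[T, A] with a = -5, b = -4.
= (-5)²·47.2 + (-4)²·11.3 + 2·(-5)·(-4)·10.29
= 1180 + 180.8 + 411.6 = 1772.4.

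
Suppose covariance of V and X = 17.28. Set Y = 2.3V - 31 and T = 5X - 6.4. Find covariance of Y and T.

covariance of Y and T = a·c·covariance of V and X = 2.3·5·17.28 = 198.72. Additive constants drop out.

covariance of Y and T = 198.72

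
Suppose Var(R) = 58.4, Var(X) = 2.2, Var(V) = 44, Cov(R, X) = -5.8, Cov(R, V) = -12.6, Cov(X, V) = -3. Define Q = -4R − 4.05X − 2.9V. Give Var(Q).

Var(Q) = 789.8155

Var(Q) = a²·Var(R) + b²·Var(X) + c²·Var(V) + 2ab·Cov(R, X) + 2ac·Cov(R, V) + 2bc·Cov(X, V), with a = -4, b = -4.05, c = -2.9.
= 934.4 + 36.0855 + 370.04 + (-187.92) + (-292.32) + (-70.47)
= 789.8155.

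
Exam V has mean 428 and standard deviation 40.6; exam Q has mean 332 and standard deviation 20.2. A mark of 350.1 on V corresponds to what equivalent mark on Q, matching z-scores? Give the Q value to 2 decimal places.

Q = 293.24

z = (350.1 − 428)/40.6 ≈ -1.9187.
Q = 332 + z·20.2 = 332 + (350.1 − 428)·20.2/40.6 ≈ 293.24.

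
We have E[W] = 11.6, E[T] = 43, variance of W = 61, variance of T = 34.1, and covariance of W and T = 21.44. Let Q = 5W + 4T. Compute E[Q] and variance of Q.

E[Q] = 5·E[W] + 4·E[T] = 5·11.6 + 4·43 = 230.
variance of Q = a²·variance of W + b²·variance of T + 2ab·covariance of W and T with a = 5, b = 4.
= 5²·61 + 4²·34.1 + 2·5·4·21.44
= 1525 + 545.6 + 857.6 = 2928.2.

E[Q] = 230, variance of Q = 2928.2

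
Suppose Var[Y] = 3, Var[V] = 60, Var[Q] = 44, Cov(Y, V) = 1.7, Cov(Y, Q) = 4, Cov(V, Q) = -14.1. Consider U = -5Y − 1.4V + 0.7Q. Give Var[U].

Var[U] = a²·Var[Y] + b²·Var[V] + c²·Var[Q] + 2ab·Cov(Y, V) + 2ac·Cov(Y, Q) + 2bc·Cov(V, Q), with a = -5, b = -1.4, c = 0.7.
= 75 + 117.6 + 21.56 + 23.8 + (-28) + 27.636
= 237.596.

Var[U] = 237.596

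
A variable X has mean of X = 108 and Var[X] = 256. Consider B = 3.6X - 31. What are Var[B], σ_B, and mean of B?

Var[B] = 3317.76, σ_B = 57.6, mean of B = 357.8

B = 3.6X - 31 is linear with a = 3.6, b = -31.
Var[B] = a²·Var[X] = 3.6²·256 = 3317.76 (the additive constant -31 does not affect variance).
σ_X = √256 = 16.
σ_B = |a|·σ_X = |3.6|·16 = 57.6.
mean of B = a·mean of X + b = 3.6·108 + (-31) = 357.8.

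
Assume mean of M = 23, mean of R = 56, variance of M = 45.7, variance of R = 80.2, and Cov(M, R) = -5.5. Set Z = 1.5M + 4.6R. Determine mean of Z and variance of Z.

mean of Z = 1.5·mean of M + 4.6·mean of R = 1.5·23 + 4.6·56 = 292.1.
variance of Z = a²·variance of M + b²·variance of R + 2ab·Cov(M, R) with a = 1.5, b = 4.6.
= 1.5²·45.7 + 4.6²·80.2 + 2·1.5·4.6·(-5.5)
= 102.825 + 1697.032 + (-75.9) = 1723.957.

mean of Z = 292.1, variance of Z = 1723.957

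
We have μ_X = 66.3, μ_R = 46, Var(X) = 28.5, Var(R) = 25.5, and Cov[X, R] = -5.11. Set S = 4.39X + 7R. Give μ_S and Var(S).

μ_S = 4.39·μ_X + 7·μ_R = 4.39·66.3 + 7·46 = 613.057.
Var(S) = a²·Var(X) + b²·Var(R) + 2ab·Cov[X, R] with a = 4.39, b = 7.
= 4.39²·28.5 + 7²·25.5 + 2·4.39·7·(-5.11)
= 549.25485 + 1249.5 + (-314.0606) = 1484.69425.

μ_S = 613.057, Var(S) = 1484.69425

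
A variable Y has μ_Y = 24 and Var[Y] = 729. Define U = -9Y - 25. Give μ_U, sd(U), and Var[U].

U = -9Y - 25 is linear with a = -9, b = -25.
μ_U = a·μ_Y + b = (-9)·24 + (-25) = -241.
sd(Y) = √729 = 27.
sd(U) = |a|·sd(Y) = |-9|·27 = 243.
Var[U] = a²·Var[Y] = (-9)²·729 = 59049 (the additive constant -25 does not affect variance).

μ_U = -241, sd(U) = 243, Var[U] = 59049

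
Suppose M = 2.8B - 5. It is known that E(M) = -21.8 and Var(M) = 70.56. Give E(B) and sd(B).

From M = 2.8B - 5: E(M) = a·E(B) + b, so E(B) = (E(M) − b)/a = (-21.8 − (-5))/2.8 = -6.
sd(M) = √70.56 = 8.4.
sd(M) = |a|·sd(B), so sd(B) = 8.4/|2.8| = 3.

E(B) = -6, sd(B) = 3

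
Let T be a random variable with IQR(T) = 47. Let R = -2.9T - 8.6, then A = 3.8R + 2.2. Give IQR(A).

IQR(A) = 517.94

IQR(R) = |-2.9|·47 = 136.3.
IQR(A) = |3.8|·136.3 = 517.94.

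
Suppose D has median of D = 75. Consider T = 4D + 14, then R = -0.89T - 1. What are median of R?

median of R = -280.46

median of T = 4·75 + 14 = 314.
median of R = (-0.89)·314 + (-1) = -280.46.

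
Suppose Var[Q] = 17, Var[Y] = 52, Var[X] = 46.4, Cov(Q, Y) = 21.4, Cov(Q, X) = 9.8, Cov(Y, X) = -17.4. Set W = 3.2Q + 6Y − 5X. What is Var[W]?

Var[W] = a²·Var[Q] + b²·Var[Y] + c²·Var[X] + 2ab·Cov(Q, Y) + 2ac·Cov(Q, X) + 2bc·Cov(Y, X), with a = 3.2, b = 6, c = -5.
= 174.08 + 1872 + 1160 + 821.76 + (-313.6) + 1044
= 4758.24.

Var[W] = 4758.24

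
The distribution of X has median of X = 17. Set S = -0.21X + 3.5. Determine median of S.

median of S = -0.07

A linear map preserves order up to sign, so median of S = a·median of X + b = (-0.21)·17 + 3.5 = -0.07.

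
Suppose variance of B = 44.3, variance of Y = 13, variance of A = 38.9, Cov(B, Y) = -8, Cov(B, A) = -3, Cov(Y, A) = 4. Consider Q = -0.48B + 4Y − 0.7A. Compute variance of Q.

variance of Q = 243.57172

variance of Q = a²·variance of B + b²·variance of Y + c²·variance of A + 2ab·Cov(B, Y) + 2ac·Cov(B, A) + 2bc·Cov(Y, A), with a = -0.48, b = 4, c = -0.7.
= 10.20672 + 208 + 19.061 + 30.72 + (-2.016) + (-22.4)
= 243.57172.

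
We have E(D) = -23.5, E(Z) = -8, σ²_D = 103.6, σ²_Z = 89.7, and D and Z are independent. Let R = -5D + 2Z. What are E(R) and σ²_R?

E(R) = (-5)·E(D) + 2·E(Z) = (-5)·(-23.5) + 2·(-8) = 101.5.
σ²_R = a²·σ²_D + b²·σ²_Z + 2ab·Cov[D, Z] with a = -5, b = 2.
Independence gives Cov[D, Z] = 0.
= (-5)²·103.6 + 2²·89.7 + 2·(-5)·2·0
= 2590 + 358.8 + 0 = 2948.8.

E(R) = 101.5, σ²_R = 2948.8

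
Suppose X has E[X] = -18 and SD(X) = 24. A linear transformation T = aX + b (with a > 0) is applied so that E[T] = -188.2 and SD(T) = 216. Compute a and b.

a = 9, b = -26.2

SD(T) = a·SD(X) (a > 0), so a = 216/24 = 9.
E[T] = a·E[X] + b, so b = -188.2 − 9·(-18) = -26.2.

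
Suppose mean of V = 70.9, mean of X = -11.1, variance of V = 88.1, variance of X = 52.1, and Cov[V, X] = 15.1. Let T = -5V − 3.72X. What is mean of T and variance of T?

mean of T = -313.208, variance of T = 3485.20064

mean of T = (-5)·mean of V + (-3.72)·mean of X = (-5)·70.9 + (-3.72)·(-11.1) = -313.208.
variance of T = a²·variance of V + b²·variance of X + 2ab·Cov[V, X] with a = -5, b = -3.72.
= (-5)²·88.1 + (-3.72)²·52.1 + 2·(-5)·(-3.72)·15.1
= 2202.5 + 720.98064 + 561.72 = 3485.20064.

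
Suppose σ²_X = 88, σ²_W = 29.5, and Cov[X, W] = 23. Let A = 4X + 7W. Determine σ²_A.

σ²_A = a²·σ²_X + b²·σ²_W + 2ab·Cov[X, W] with a = 4, b = 7.
= 4²·88 + 7²·29.5 + 2·4·7·23
= 1408 + 1445.5 + 1288 = 4141.5.

σ²_A = 4141.5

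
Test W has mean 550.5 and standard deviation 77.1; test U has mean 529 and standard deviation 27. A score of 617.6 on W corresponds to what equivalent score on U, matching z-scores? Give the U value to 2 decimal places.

U = 552.50

z = (617.6 − 550.5)/77.1 ≈ 0.8703.
U = 529 + z·27 = 529 + (617.6 − 550.5)·27/77.1 ≈ 552.50.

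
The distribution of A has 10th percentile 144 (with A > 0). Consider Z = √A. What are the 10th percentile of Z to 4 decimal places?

√A is increasing, so P_{10}(Z) = g(P_{10}(A)) = 12.

10th percentile of Z = 12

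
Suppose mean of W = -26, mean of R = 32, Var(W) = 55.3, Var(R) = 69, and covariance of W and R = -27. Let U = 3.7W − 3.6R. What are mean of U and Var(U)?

mean of U = 3.7·mean of W + (-3.6)·mean of R = 3.7·(-26) + (-3.6)·32 = -211.4.
Var(U) = a²·Var(W) + b²·Var(R) + 2ab·covariance of W and R with a = 3.7, b = -3.6.
= 3.7²·55.3 + (-3.6)²·69 + 2·3.7·(-3.6)·(-27)
= 757.057 + 894.24 + 719.28 = 2370.577.

mean of U = -211.4, Var(U) = 2370.577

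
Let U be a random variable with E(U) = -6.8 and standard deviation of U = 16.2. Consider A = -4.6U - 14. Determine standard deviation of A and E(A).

A = -4.6U - 14 is linear with a = -4.6, b = -14.
standard deviation of A = |a|·standard deviation of U = |-4.6|·16.2 = 74.52.
E(A) = a·E(U) + b = (-4.6)·(-6.8) + (-14) = 17.28.

standard deviation of A = 74.52, E(A) = 17.28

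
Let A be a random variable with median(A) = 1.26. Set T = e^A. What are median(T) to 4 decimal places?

e^A is monotone on this domain, so median(T) = exp(1.26) ≈ 3.5254.

median(T) = 3.5254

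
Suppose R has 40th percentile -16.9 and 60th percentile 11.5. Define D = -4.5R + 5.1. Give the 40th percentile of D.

Since a = -4.5 < 0 the transformation is decreasing, reversing order: the 40th percentile of D corresponds to the 60th percentile of R.
So P_{40}(D) = a·P_{60}(R) + b = (-4.5)·11.5 + 5.1 = -46.65.

40th percentile of D = -46.65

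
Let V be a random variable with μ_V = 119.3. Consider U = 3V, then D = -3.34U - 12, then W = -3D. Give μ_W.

μ_W = 3622.158

μ_U = 3·119.3 = 357.9.
μ_D = (-3.34)·357.9 + (-12) = -1207.386.
μ_W = (-3)·(-1207.386) = 3622.158.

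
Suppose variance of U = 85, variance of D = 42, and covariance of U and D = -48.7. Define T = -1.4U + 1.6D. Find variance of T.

variance of T = a²·variance of U + b²·variance of D + 2ab·covariance of U and D with a = -1.4, b = 1.6.
= (-1.4)²·85 + 1.6²·42 + 2·(-1.4)·1.6·(-48.7)
= 166.6 + 107.52 + 218.176 = 492.296.

variance of T = 492.296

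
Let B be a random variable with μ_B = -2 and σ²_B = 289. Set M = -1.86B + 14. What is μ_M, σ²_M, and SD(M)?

μ_M = 17.72, σ²_M = 999.8244, SD(M) = 31.62

M = -1.86B + 14 is linear with a = -1.86, b = 14.
μ_M = a·μ_B + b = (-1.86)·(-2) + 14 = 17.72.
σ²_M = a²·σ²_B = (-1.86)²·289 = 999.8244 (the additive constant 14 does not affect variance).
SD(B) = √289 = 17.
SD(M) = |a|·SD(B) = |-1.86|·17 = 31.62.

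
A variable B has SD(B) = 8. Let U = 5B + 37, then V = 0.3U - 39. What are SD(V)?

SD(U) = |5|·8 = 40.
SD(V) = |0.3|·40 = 12.

SD(V) = 12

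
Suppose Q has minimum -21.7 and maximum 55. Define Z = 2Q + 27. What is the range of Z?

Range(Z) = 153.4

Range of Q = 55 − (-21.7) = 76.7.
Range(Z) = |a|·Range(Q) = |2|·76.7 = 153.4.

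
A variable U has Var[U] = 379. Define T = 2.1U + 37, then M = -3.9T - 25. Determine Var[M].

Var[M] = 25421.8419

Var[T] = 2.1²·379 = 1671.39.
Var[M] = (-3.9)²·1671.39 = 25421.8419.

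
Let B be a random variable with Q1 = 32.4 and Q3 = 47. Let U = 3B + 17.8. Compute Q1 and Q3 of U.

Q1(U) = 115, Q3(U) = 158.8

a = 3 > 0: Q1(U) = a·Q1(B)+b = 115, Q3(U) = a·Q3(B)+b = 158.8.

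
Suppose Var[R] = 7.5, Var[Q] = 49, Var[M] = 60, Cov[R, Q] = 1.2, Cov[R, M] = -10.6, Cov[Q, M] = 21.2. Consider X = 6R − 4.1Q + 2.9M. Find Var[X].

Var[X] = a²·Var[R] + b²·Var[Q] + c²·Var[M] + 2ab·Cov[R, Q] + 2ac·Cov[R, M] + 2bc·Cov[Q, M], with a = 6, b = -4.1, c = 2.9.
= 270 + 823.69 + 504.6 + (-59.04) + (-368.88) + (-504.136)
= 666.234.

Var[X] = 666.234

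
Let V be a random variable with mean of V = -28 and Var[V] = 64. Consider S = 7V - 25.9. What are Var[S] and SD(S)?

S = 7V - 25.9 is linear with a = 7, b = -25.9.
Var[S] = a²·Var[V] = 7²·64 = 3136 (the additive constant -25.9 does not affect variance).
SD(V) = √64 = 8.
SD(S) = |a|·SD(V) = |7|·8 = 56.

Var[S] = 3136, SD(S) = 56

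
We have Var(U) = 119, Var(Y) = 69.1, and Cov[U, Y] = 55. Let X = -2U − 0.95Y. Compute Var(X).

Var(X) = 747.36275

Var(X) = a²·Var(U) + b²·Var(Y) + 2ab·Cov[U, Y] with a = -2, b = -0.95.
= (-2)²·119 + (-0.95)²·69.1 + 2·(-2)·(-0.95)·55
= 476 + 62.36275 + 209 = 747.36275.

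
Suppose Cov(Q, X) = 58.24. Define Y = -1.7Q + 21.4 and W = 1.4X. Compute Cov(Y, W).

Cov(Y, W) = -138.6112

Cov(Y, W) = a·c·Cov(Q, X) = (-1.7)·1.4·58.24 = -138.6112. Additive constants drop out.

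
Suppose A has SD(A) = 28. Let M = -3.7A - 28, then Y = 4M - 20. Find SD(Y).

SD(M) = |-3.7|·28 = 103.6.
SD(Y) = |4|·103.6 = 414.4.

SD(Y) = 414.4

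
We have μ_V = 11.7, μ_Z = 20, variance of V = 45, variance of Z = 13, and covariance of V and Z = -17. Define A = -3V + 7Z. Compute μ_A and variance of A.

μ_A = 104.9, variance of A = 1756

μ_A = (-3)·μ_V + 7·μ_Z = (-3)·11.7 + 7·20 = 104.9.
variance of A = a²·variance of V + b²·variance of Z + 2ab·covariance of V and Z with a = -3, b = 7.
= (-3)²·45 + 7²·13 + 2·(-3)·7·(-17)
= 405 + 637 + 714 = 1756.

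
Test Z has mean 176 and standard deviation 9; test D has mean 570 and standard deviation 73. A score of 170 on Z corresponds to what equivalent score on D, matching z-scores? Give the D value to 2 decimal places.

z = (170 − 176)/9 ≈ -0.6667.
D = 570 + z·73 = 570 + (170 − 176)·73/9 ≈ 521.33.

D = 521.33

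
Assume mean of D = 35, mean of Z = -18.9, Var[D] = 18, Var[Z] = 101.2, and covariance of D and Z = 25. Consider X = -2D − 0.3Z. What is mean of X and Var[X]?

mean of X = -64.33, Var[X] = 111.108

mean of X = (-2)·mean of D + (-0.3)·mean of Z = (-2)·35 + (-0.3)·(-18.9) = -64.33.
Var[X] = a²·Var[D] + b²·Var[Z] + 2ab·covariance of D and Z with a = -2, b = -0.3.
= (-2)²·18 + (-0.3)²·101.2 + 2·(-2)·(-0.3)·25
= 72 + 9.108 + 30 = 111.108.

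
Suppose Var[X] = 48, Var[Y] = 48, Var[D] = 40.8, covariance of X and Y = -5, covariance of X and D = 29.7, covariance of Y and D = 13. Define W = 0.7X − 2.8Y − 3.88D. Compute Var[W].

Var[W] = a²·Var[X] + b²·Var[Y] + c²·Var[D] + 2ab·covariance of X and Y + 2ac·covariance of X and D + 2bc·covariance of Y and D, with a = 0.7, b = -2.8, c = -3.88.
= 23.52 + 376.32 + 614.21952 + 19.6 + (-161.3304) + 282.464
= 1154.79312.

Var[W] = 1154.79312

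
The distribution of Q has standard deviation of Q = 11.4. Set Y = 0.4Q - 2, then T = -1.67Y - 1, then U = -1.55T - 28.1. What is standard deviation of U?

standard deviation of Y = |0.4|·11.4 = 4.56.
standard deviation of T = |-1.67|·4.56 = 7.6152.
standard deviation of U = |-1.55|·7.6152 = 11.80356.

standard deviation of U = 11.80356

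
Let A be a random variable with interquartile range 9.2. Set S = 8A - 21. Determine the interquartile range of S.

Under S = aA + b, IQR(S) = |a|·IQR(A) = |8|·9.2 = 73.6 (shifts cancel; spread scales by |a|).

IQR(S) = 73.6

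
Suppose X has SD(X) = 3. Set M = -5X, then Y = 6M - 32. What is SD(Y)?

SD(Y) = 90

SD(M) = |-5|·3 = 15.
SD(Y) = |6|·15 = 90.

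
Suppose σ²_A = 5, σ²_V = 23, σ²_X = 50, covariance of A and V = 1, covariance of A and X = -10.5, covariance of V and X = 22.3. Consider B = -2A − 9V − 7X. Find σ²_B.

σ²_B = a²·σ²_A + b²·σ²_V + c²·σ²_X + 2ab·covariance of A and V + 2ac·covariance of A and X + 2bc·covariance of V and X, with a = -2, b = -9, c = -7.
= 20 + 1863 + 2450 + 36 + (-294) + 2809.8
= 6884.8.

σ²_B = 6884.8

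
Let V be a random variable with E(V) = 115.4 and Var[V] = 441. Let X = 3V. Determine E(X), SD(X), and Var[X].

X = 3V is linear with a = 3, b = 0.
E(X) = a·E(V) + b = 3·115.4 = 346.2.
SD(V) = √441 = 21.
SD(X) = |a|·SD(V) = |3|·21 = 63.
Var[X] = a²·Var[V] = 3²·441 = 3969.

E(X) = 346.2, SD(X) = 63, Var[X] = 3969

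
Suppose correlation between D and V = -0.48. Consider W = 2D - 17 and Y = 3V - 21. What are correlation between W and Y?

correlation between W and Y = -0.48

Linear rescalings preserve correlation up to sign; here the slopes 2 and 3 have the same sign, so correlation between W and Y = correlation between D and V = -0.48.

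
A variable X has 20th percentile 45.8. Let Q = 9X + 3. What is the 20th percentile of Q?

20th percentile of Q = 415.2

Since a = 9 > 0 the transformation is increasing, so the 20th percentile of Q = a·(P_{20} of X) + b = 9·45.8 + 3 = 415.2.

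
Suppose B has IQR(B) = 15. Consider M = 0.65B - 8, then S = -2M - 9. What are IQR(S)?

IQR(S) = 19.5

IQR(M) = |0.65|·15 = 9.75.
IQR(S) = |-2|·9.75 = 19.5.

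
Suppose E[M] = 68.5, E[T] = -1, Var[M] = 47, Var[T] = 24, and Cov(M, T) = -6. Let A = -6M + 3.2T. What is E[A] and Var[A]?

E[A] = -414.2, Var[A] = 2168.16

E[A] = (-6)·E[M] + 3.2·E[T] = (-6)·68.5 + 3.2·(-1) = -414.2.
Var[A] = a²·Var[M] + b²·Var[T] + 2ab·Cov(M, T) with a = -6, b = 3.2.
= (-6)²·47 + 3.2²·24 + 2·(-6)·3.2·(-6)
= 1692 + 245.76 + 230.4 = 2168.16.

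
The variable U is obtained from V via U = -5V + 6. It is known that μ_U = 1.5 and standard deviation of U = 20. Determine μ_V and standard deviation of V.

From U = -5V + 6: μ_U = a·μ_V + b, so μ_V = (μ_U − b)/a = (1.5 − 6)/(-5) = 0.9.
standard deviation of U = |a|·standard deviation of V, so standard deviation of V = 20/|-5| = 4.

μ_V = 0.9, standard deviation of V = 4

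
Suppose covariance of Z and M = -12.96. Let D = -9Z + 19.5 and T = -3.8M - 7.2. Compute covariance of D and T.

covariance of D and T = -443.232

covariance of D and T = a·c·covariance of Z and M = (-9)·(-3.8)·(-12.96) = -443.232. Additive constants drop out.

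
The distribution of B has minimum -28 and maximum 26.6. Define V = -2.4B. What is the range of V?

Range(V) = 131.04

Range of B = 26.6 − (-28) = 54.6.
Range(V) = |a|·Range(B) = |-2.4|·54.6 = 131.04.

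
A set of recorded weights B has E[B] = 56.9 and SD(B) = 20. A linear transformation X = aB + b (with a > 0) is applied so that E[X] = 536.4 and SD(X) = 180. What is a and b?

a = 9, b = 24.3

SD(X) = a·SD(B) (a > 0), so a = 180/20 = 9.
E[X] = a·E[B] + b, so b = 536.4 − 9·56.9 = 24.3.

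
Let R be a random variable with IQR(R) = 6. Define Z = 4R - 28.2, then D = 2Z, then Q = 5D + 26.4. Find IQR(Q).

IQR(Q) = 240

IQR(Z) = |4|·6 = 24.
IQR(D) = |2|·24 = 48.
IQR(Q) = |5|·48 = 240.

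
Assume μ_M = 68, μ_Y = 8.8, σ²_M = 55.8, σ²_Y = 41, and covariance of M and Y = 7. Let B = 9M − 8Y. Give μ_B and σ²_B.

μ_B = 541.6, σ²_B = 6135.8

μ_B = 9·μ_M + (-8)·μ_Y = 9·68 + (-8)·8.8 = 541.6.
σ²_B = a²·σ²_M + b²·σ²_Y + 2ab·covariance of M and Y with a = 9, b = -8.
= 9²·55.8 + (-8)²·41 + 2·9·(-8)·7
= 4519.8 + 2624 + (-1008) = 6135.8.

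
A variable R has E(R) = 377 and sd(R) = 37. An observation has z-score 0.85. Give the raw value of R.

R = 408.45

R = E(R) + z·sd(R) = 377 + 0.85·37 = 408.45.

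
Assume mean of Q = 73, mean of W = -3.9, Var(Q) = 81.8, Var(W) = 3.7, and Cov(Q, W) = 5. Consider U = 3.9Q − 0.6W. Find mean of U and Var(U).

mean of U = 287.04, Var(U) = 1222.11

mean of U = 3.9·mean of Q + (-0.6)·mean of W = 3.9·73 + (-0.6)·(-3.9) = 287.04.
Var(U) = a²·Var(Q) + b²·Var(W) + 2ab·Cov(Q, W) with a = 3.9, b = -0.6.
= 3.9²·81.8 + (-0.6)²·3.7 + 2·3.9·(-0.6)·5
= 1244.178 + 1.332 + (-23.4) = 1222.11.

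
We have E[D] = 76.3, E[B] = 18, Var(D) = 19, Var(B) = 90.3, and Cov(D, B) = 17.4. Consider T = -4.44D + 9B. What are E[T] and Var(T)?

E[T] = -176.772, Var(T) = 6298.2504

E[T] = (-4.44)·E[D] + 9·E[B] = (-4.44)·76.3 + 9·18 = -176.772.
Var(T) = a²·Var(D) + b²·Var(B) + 2ab·Cov(D, B) with a = -4.44, b = 9.
= (-4.44)²·19 + 9²·90.3 + 2·(-4.44)·9·17.4
= 374.5584 + 7314.3 + (-1390.608) = 6298.2504.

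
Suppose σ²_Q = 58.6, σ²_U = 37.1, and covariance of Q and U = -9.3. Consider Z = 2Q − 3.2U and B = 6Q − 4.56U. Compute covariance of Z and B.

By bilinearity, covariance of Z and B = ac·σ²_Q + bd·σ²_U + (ad+bc)·covariance of Q and U, with a=2, b=-3.2, c=6, d=-4.56.
ac·σ²_Q = 2·6·58.6 = 703.2
bd·σ²_U = (-3.2)·(-4.56)·37.1 = 541.3632
(ad+bc)·covariance of Q and U = (-28.32)·(-9.3) = 263.376
covariance of Z and B = 703.2 + 541.3632 + 263.376 = 1507.9392.

covariance of Z and B = 1507.9392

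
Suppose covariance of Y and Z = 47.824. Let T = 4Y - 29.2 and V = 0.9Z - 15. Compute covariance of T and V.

covariance of T and V = 172.1664

covariance of T and V = a·c·covariance of Y and Z = 4·0.9·47.824 = 172.1664. Additive constants drop out.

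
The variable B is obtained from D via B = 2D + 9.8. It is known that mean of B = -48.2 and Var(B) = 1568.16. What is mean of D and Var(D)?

mean of D = -29, Var(D) = 392.04

From B = 2D + 9.8: mean of B = a·mean of D + b, so mean of D = (mean of B − b)/a = (-48.2 − 9.8)/2 = -29.
Var(B) = a²·Var(D), so Var(D) = 1568.16/2² = 392.04.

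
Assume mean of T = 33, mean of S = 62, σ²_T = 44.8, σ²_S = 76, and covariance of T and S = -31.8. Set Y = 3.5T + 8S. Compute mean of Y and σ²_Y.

mean of Y = 611.5, σ²_Y = 3632

mean of Y = 3.5·mean of T + 8·mean of S = 3.5·33 + 8·62 = 611.5.
σ²_Y = a²·σ²_T + b²·σ²_S + 2ab·covariance of T and S with a = 3.5, b = 8.
= 3.5²·44.8 + 8²·76 + 2·3.5·8·(-31.8)
= 548.8 + 4864 + (-1780.8) = 3632.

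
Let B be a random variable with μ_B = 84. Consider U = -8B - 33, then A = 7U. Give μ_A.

μ_U = (-8)·84 + (-33) = -705.
μ_A = 7·(-705) = -4935.

μ_A = -4935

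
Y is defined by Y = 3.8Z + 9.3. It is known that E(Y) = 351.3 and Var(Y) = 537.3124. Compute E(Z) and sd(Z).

From Y = 3.8Z + 9.3: E(Y) = a·E(Z) + b, so E(Z) = (E(Y) − b)/a = (351.3 − 9.3)/3.8 = 90.
sd(Y) = √537.3124 = 23.18.
sd(Y) = |a|·sd(Z), so sd(Z) = 23.18/|3.8| = 6.1.

E(Z) = 90, sd(Z) = 6.1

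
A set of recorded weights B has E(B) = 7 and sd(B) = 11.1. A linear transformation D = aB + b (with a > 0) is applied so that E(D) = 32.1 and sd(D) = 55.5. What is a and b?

sd(D) = a·sd(B) (a > 0), so a = 55.5/11.1 = 5.
E(D) = a·E(B) + b, so b = 32.1 − 5·7 = -2.9.

a = 5, b = -2.9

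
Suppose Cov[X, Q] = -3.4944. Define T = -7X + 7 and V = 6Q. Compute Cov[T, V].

Cov[T, V] = a·c·Cov[X, Q] = (-7)·6·(-3.4944) = 146.7648. Additive constants drop out.

Cov[T, V] = 146.7648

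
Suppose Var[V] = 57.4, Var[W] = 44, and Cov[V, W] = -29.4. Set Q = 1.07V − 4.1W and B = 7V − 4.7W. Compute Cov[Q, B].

By bilinearity, Cov[Q, B] = ac·Var[V] + bd·Var[W] + (ad+bc)·Cov[V, W], with a=1.07, b=-4.1, c=7, d=-4.7.
ac·Var[V] = 1.07·7·57.4 = 429.926
bd·Var[W] = (-4.1)·(-4.7)·44 = 847.88
(ad+bc)·Cov[V, W] = (-33.729)·(-29.4) = 991.6326
Cov[Q, B] = 429.926 + 847.88 + 991.6326 = 2269.4386.

Cov[Q, B] = 2269.4386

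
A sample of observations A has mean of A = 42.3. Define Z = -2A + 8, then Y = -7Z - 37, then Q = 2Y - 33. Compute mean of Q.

mean of Q = 965.4

mean of Z = (-2)·42.3 + 8 = -76.6.
mean of Y = (-7)·(-76.6) + (-37) = 499.2.
mean of Q = 2·499.2 + (-33) = 965.4.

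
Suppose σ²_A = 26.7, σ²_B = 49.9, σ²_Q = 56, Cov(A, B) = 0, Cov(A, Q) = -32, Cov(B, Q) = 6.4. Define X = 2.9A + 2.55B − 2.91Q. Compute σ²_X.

σ²_X = 1468.34895

σ²_X = a²·σ²_A + b²·σ²_B + c²·σ²_Q + 2ab·Cov(A, B) + 2ac·Cov(A, Q) + 2bc·Cov(B, Q), with a = 2.9, b = 2.55, c = -2.91.
= 224.547 + 324.47475 + 474.2136 + 0 + 540.096 + (-94.9824)
= 1468.34895.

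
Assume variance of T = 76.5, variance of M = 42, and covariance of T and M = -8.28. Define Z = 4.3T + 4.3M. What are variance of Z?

variance of Z = 1884.8706

variance of Z = a²·variance of T + b²·variance of M + 2ab·covariance of T and M with a = 4.3, b = 4.3.
= 4.3²·76.5 + 4.3²·42 + 2·4.3·4.3·(-8.28)
= 1414.485 + 776.58 + (-306.1944) = 1884.8706.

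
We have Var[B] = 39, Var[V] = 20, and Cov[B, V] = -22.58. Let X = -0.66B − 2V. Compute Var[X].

Var[X] = 37.3772

Var[X] = a²·Var[B] + b²·Var[V] + 2ab·Cov[B, V] with a = -0.66, b = -2.
= (-0.66)²·39 + (-2)²·20 + 2·(-0.66)·(-2)·(-22.58)
= 16.9884 + 80 + (-59.6112) = 37.3772.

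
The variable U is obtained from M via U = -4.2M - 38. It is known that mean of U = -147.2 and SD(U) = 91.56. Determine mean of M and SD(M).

From U = -4.2M - 38: mean of U = a·mean of M + b, so mean of M = (mean of U − b)/a = (-147.2 − (-38))/(-4.2) = 26.
SD(U) = |a|·SD(M), so SD(M) = 91.56/|-4.2| = 21.8.

mean of M = 26, SD(M) = 21.8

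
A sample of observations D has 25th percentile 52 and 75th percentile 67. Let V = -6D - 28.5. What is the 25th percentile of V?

Since a = -6 < 0 the transformation is decreasing, reversing order: the 25th percentile of V corresponds to the 75th percentile of D.
So P_{25}(V) = a·P_{75}(D) + b = (-6)·67 + (-28.5) = -430.5.

25th percentile of V = -430.5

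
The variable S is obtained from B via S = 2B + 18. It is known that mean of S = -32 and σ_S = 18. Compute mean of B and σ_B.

From S = 2B + 18: mean of S = a·mean of B + b, so mean of B = (mean of S − b)/a = (-32 − 18)/2 = -25.
σ_S = |a|·σ_B, so σ_B = 18/|2| = 9.

mean of B = -25, σ_B = 9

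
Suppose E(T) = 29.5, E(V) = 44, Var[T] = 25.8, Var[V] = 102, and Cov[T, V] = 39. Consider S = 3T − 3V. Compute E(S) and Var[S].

E(S) = -43.5, Var[S] = 448.2

E(S) = 3·E(T) + (-3)·E(V) = 3·29.5 + (-3)·44 = -43.5.
Var[S] = a²·Var[T] + b²·Var[V] + 2ab·Cov[T, V] with a = 3, b = -3.
= 3²·25.8 + (-3)²·102 + 2·3·(-3)·39
= 232.2 + 918 + (-702) = 448.2.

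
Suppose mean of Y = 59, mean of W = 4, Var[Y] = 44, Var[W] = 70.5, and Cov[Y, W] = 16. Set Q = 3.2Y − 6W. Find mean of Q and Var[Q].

mean of Q = 3.2·mean of Y + (-6)·mean of W = 3.2·59 + (-6)·4 = 164.8.
Var[Q] = a²·Var[Y] + b²·Var[W] + 2ab·Cov[Y, W] with a = 3.2, b = -6.
= 3.2²·44 + (-6)²·70.5 + 2·3.2·(-6)·16
= 450.56 + 2538 + (-614.4) = 2374.16.

mean of Q = 164.8, Var[Q] = 2374.16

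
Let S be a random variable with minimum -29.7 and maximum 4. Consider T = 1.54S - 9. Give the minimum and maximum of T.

a = 1.54 > 0, so min(T) = a·min(S)+b = 1.54·(-29.7) + (-9) = -54.738 and max(T) = 1.54·4 + (-9) = -2.84.

min(T) = -54.738, max(T) = -2.84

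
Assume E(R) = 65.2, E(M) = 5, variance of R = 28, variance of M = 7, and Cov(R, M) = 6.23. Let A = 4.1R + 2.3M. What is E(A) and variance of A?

E(A) = 4.1·E(R) + 2.3·E(M) = 4.1·65.2 + 2.3·5 = 278.82.
variance of A = a²·variance of R + b²·variance of M + 2ab·Cov(R, M) with a = 4.1, b = 2.3.
= 4.1²·28 + 2.3²·7 + 2·4.1·2.3·6.23
= 470.68 + 37.03 + 117.4978 = 625.2078.

E(A) = 278.82, variance of A = 625.2078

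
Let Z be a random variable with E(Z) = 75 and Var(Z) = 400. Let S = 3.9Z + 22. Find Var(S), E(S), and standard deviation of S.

Var(S) = 6084, E(S) = 314.5, standard deviation of S = 78

S = 3.9Z + 22 is linear with a = 3.9, b = 22.
Var(S) = a²·Var(Z) = 3.9²·400 = 6084 (the additive constant 22 does not affect variance).
E(S) = a·E(Z) + b = 3.9·75 + 22 = 314.5.
standard deviation of Z = √400 = 20.
standard deviation of S = |a|·standard deviation of Z = |3.9|·20 = 78.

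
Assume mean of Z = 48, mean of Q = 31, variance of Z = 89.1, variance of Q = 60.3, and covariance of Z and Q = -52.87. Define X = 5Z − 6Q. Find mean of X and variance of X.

mean of X = 5·mean of Z + (-6)·mean of Q = 5·48 + (-6)·31 = 54.
variance of X = a²·variance of Z + b²·variance of Q + 2ab·covariance of Z and Q with a = 5, b = -6.
= 5²·89.1 + (-6)²·60.3 + 2·5·(-6)·(-52.87)
= 2227.5 + 2170.8 + 3172.2 = 7570.5.

mean of X = 54, variance of X = 7570.5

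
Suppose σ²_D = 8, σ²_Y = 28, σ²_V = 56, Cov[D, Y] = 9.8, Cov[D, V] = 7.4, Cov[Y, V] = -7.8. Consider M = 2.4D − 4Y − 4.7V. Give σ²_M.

σ²_M = a²·σ²_D + b²·σ²_Y + c²·σ²_V + 2ab·Cov[D, Y] + 2ac·Cov[D, V] + 2bc·Cov[Y, V], with a = 2.4, b = -4, c = -4.7.
= 46.08 + 448 + 1237.04 + (-188.16) + (-166.944) + (-293.28)
= 1082.736.

σ²_M = 1082.736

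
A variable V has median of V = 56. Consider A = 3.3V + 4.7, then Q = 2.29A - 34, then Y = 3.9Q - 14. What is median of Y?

median of A = 3.3·56 + 4.7 = 189.5.
median of Q = 2.29·189.5 + (-34) = 399.955.
median of Y = 3.9·399.955 + (-14) = 1545.8245.

median of Y = 1545.8245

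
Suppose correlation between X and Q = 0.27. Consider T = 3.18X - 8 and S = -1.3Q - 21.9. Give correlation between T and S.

correlation between T and S = -0.27

Linear rescalings preserve |correlation|; the slopes 3.18 and -1.3 have opposite signs, so the correlation flips sign: correlation between T and S = −correlation between X and Q = -0.27.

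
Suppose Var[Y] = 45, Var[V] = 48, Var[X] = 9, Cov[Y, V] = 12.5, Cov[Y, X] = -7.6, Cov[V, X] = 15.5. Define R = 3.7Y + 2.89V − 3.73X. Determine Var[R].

Var[R] = a²·Var[Y] + b²·Var[V] + c²·Var[X] + 2ab·Cov[Y, V] + 2ac·Cov[Y, X] + 2bc·Cov[V, X], with a = 3.7, b = 2.89, c = -3.73.
= 616.05 + 400.9008 + 125.2161 + 267.325 + 209.7752 + (-334.1707)
= 1285.0964.

Var[R] = 1285.0964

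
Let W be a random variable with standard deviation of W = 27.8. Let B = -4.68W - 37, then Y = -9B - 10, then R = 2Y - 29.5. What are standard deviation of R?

standard deviation of B = |-4.68|·27.8 = 130.104.
standard deviation of Y = |-9|·130.104 = 1170.936.
standard deviation of R = |2|·1170.936 = 2341.872.

standard deviation of R = 2341.872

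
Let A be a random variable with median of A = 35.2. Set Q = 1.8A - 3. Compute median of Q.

median of Q = 60.36

A linear map preserves order up to sign, so median of Q = a·median of A + b = 1.8·35.2 + (-3) = 60.36.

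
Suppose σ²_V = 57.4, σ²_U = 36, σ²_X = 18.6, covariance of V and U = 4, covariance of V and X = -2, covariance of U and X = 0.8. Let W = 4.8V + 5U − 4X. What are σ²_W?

σ²_W = a²·σ²_V + b²·σ²_U + c²·σ²_X + 2ab·covariance of V and U + 2ac·covariance of V and X + 2bc·covariance of U and X, with a = 4.8, b = 5, c = -4.
= 1322.496 + 900 + 297.6 + 192 + 76.8 + (-32)
= 2756.896.

σ²_W = 2756.896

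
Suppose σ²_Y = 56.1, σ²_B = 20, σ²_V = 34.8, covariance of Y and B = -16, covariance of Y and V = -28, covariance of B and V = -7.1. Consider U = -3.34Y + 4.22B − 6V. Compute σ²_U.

σ²_U = 1923.13476

σ²_U = a²·σ²_Y + b²·σ²_B + c²·σ²_V + 2ab·covariance of Y and B + 2ac·covariance of Y and V + 2bc·covariance of B and V, with a = -3.34, b = 4.22, c = -6.
= 625.82916 + 356.168 + 1252.8 + 451.0336 + (-1122.24) + 359.544
= 1923.13476.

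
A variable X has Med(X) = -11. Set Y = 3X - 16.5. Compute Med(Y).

A linear map preserves order up to sign, so Med(Y) = a·Med(X) + b = 3·(-11) + (-16.5) = -49.5.

Med(Y) = -49.5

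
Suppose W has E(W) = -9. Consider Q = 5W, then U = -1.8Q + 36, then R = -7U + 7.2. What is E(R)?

E(Q) = 5·(-9) = -45.
E(U) = (-1.8)·(-45) + 36 = 117.
E(R) = (-7)·117 + 7.2 = -811.8.

E(R) = -811.8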